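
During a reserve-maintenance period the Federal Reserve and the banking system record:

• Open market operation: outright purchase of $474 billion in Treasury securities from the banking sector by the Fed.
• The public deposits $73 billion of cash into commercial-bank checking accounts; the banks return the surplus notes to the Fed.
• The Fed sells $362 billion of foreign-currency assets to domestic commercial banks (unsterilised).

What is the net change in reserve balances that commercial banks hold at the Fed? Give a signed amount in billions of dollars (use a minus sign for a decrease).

Fed balance sheet:
  Assets:      Securities +$474B, Foreign assets −$362B
  Liabilities: Bank reserves +$185B, Currency in circulation −$73B
So the change in reserve balances that commercial banks hold at the Fed is +$185 billion.

+$185 billion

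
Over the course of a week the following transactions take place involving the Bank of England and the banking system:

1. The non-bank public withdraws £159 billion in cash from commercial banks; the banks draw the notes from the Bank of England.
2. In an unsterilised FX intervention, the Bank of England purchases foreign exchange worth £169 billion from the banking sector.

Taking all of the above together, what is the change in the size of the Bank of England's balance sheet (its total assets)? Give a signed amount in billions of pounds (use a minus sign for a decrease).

Currency withdrawal £159 billion: only the composition of liabilities changes → 0.
FX purchase £169 billion: a Bank of England asset is acquired → +£169B.
Net: 0 + 169 = +£169 billion.

+£169 billion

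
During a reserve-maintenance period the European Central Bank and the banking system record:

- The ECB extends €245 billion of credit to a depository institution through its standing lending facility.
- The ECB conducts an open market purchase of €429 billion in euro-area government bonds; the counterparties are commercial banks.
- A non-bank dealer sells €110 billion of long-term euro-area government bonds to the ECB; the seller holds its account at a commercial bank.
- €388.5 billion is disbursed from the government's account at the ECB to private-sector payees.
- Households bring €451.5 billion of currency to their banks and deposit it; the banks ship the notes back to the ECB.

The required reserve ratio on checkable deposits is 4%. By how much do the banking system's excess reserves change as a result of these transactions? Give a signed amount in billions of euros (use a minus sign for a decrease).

Discount-window loan €245 billion: reserves +€245B, deposits 0.
OMO purchase (from banks) €429 billion: reserves +€429B, deposits 0.
Asset purchase (from non-banks) €110 billion: reserves +€110B, deposits +€110B.
Government spending €388.5 billion: reserves +€388.5B, deposits +€388.5B.
Currency deposit €451.5 billion: reserves +€451.5B, deposits +€451.5B.
Totals: Δreserves = +€1624B, Δdeposits = +€950B.
Δrequired reserves = 4% × +€950B = +€38B.
Δexcess reserves = Δreserves − Δrequired = +€1624B − (+€38B) = +€1586 billion.

+€1586 billion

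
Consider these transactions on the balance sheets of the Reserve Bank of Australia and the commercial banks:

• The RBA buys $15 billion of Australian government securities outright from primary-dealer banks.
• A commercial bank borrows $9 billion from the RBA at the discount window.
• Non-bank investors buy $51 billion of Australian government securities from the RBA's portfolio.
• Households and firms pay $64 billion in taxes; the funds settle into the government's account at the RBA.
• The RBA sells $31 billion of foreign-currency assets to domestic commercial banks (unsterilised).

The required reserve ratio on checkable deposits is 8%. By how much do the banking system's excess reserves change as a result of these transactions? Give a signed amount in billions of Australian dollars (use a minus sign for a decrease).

-$112.8 billion

OMO purchase (from banks) $15 billion: reserves +$15B, deposits 0.
Discount-window loan $9 billion: reserves +$9B, deposits 0.
Asset sale (to non-banks) $51 billion: reserves −$51B, deposits −$51B.
Government account inflow $64 billion: reserves −$64B, deposits −$64B.
FX sale $31 billion: reserves −$31B, deposits 0.
Totals: Δreserves = −$122B, Δdeposits = −$115B.
Δrequired reserves = 8% × −$115B = −$9.2B.
Δexcess reserves = Δreserves − Δrequired = −$122B − (−$9.2B) = -$112.8 billion.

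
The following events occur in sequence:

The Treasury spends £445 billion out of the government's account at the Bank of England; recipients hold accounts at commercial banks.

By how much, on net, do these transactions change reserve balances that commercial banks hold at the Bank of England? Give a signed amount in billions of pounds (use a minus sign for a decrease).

Bank of England balance sheet:
  Assets:      no change
  Liabilities: Bank reserves +£445B, Government deposits −£445B
So the change in reserve balances that commercial banks hold at the Bank of England is +£445 billion.

+£445 billion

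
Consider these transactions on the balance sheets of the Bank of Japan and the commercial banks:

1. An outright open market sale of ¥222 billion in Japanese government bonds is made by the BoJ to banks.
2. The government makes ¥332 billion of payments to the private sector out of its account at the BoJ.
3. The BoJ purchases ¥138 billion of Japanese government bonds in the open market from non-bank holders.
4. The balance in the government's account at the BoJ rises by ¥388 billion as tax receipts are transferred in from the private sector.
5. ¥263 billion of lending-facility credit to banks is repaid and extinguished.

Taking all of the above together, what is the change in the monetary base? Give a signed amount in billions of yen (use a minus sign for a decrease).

-¥403 billion

OMO sale (to banks) ¥222 billion: BoJ balance sheet contracts → −¥222B.
Government spending ¥332 billion: a non-base liability converts back to reserves → +¥332B.
Asset purchase (from non-banks) ¥138 billion: BoJ balance sheet expands → +¥138B.
Government account inflow ¥388 billion: reserves shift to a non-base liability → −¥388B.
Discount-window repayment ¥263 billion: BoJ balance sheet contracts → −¥263B.
Net: −222 + 332 + 138 − 388 − 263 = -¥403 billion.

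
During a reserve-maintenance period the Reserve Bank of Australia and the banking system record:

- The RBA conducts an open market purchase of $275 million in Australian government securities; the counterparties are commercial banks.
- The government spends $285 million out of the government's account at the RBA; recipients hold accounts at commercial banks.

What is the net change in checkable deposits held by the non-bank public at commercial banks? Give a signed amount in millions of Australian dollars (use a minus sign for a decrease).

+$285 million

OMO purchase (from banks) $275 million: the counterparty is a bank, so public deposits are unchanged → 0.
Government spending $285 million: non-bank counterparties' bank balances rise → +$285M.
Net: 0 + 285 = +$285 million.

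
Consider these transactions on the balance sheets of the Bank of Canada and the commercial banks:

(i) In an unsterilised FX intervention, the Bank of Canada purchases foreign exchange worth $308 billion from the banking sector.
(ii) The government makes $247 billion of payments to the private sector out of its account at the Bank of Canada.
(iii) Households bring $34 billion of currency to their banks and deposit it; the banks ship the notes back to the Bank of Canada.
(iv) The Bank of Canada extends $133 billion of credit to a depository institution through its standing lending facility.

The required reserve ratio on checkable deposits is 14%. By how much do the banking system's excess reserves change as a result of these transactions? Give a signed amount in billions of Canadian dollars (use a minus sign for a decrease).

FX purchase $308 billion: reserves +$308B, deposits 0.
Government spending $247 billion: reserves +$247B, deposits +$247B.
Currency deposit $34 billion: reserves +$34B, deposits +$34B.
Discount-window loan $133 billion: reserves +$133B, deposits 0.
Totals: Δreserves = +$722B, Δdeposits = +$281B.
Δrequired reserves = 14% × +$281B = +$39.34B.
Δexcess reserves = Δreserves − Δrequired = +$722B − (+$39.34B) = +$682.66 billion.

+$682.66 billion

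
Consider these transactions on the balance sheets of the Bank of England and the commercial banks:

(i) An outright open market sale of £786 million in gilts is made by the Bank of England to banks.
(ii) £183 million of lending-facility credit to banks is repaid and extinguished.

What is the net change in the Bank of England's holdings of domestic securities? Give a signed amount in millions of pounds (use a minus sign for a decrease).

Bank of England balance sheet:
  Assets:      Securities −£786M, Loans to banks −£183M
  Liabilities: Bank reserves −£969M
Commercial banking system:
  Assets:      Reserves at CB −£969M, Securities +£786M
  Liabilities: Borrowings from CB −£183M
So the change in the Bank of England's holdings of domestic securities is -£786 million.

-£786 million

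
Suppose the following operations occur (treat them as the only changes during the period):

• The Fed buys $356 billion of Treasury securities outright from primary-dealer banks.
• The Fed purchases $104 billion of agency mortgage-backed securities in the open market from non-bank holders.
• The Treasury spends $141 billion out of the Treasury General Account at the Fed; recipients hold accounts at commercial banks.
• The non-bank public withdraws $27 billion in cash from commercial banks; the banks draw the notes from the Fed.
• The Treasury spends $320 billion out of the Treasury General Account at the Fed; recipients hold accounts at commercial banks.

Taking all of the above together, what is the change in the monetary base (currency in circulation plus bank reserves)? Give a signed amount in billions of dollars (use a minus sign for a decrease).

Fed balance sheet:
  Assets:      Securities +$460B
  Liabilities: Bank reserves +$894B, Currency in circulation +$27B, Government deposits −$461B
Monetary base = currency + reserves: +$27B + (+$894B) = +$921 billion.

+$921 billion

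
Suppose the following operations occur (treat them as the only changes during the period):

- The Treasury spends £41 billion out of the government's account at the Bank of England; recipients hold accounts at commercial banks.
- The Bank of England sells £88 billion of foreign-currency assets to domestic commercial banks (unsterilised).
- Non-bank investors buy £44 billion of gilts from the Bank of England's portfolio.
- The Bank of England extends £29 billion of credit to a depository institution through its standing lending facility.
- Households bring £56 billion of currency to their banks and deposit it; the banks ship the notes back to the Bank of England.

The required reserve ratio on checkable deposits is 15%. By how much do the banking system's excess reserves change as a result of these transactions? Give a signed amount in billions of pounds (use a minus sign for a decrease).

-£13.95 billion

Government spending £41 billion: reserves +£41B, deposits +£41B.
FX sale £88 billion: reserves −£88B, deposits 0.
Asset sale (to non-banks) £44 billion: reserves −£44B, deposits −£44B.
Discount-window loan £29 billion: reserves +£29B, deposits 0.
Currency deposit £56 billion: reserves +£56B, deposits +£56B.
Totals: Δreserves = −£6B, Δdeposits = +£53B.
Δrequired reserves = 15% × +£53B = +£7.95B.
Δexcess reserves = Δreserves − Δrequired = −£6B − (+£7.95B) = -£13.95 billion.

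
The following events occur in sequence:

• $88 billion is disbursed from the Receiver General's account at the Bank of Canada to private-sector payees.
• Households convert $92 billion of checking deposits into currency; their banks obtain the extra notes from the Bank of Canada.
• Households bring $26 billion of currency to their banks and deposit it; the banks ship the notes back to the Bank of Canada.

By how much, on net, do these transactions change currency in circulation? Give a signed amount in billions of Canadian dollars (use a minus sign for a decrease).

Bank of Canada balance sheet:
  Assets:      no change
  Liabilities: Bank reserves +$22B, Currency in circulation +$66B, Government deposits −$88B
So the change in currency in circulation is +$66 billion.

+$66 billion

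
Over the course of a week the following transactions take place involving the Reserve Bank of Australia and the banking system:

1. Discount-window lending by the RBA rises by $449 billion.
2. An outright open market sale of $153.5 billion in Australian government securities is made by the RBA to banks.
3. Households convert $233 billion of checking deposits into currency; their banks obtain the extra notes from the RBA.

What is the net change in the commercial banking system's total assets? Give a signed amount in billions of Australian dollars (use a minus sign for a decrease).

Discount-window loan $449 billion: bank balance sheets expand → +$449B.
OMO sale (to banks) $153.5 billion: just an asset swap on bank balance sheets → 0.
Currency withdrawal $233 billion: bank balance sheets shrink → −$233B.
Net: 449 + 0 − 233 = +$216 billion.

+$216 billion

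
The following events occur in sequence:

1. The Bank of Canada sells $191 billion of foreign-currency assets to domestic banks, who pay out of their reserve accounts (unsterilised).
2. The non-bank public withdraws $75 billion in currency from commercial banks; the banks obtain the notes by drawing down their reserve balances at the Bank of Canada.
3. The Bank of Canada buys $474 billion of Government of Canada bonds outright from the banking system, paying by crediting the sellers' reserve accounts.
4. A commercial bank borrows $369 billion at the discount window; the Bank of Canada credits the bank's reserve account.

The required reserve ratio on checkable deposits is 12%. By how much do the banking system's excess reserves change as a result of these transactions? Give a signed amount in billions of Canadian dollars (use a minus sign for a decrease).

FX sale $191 billion: reserves −$191B, deposits 0.
Currency withdrawal $75 billion: reserves −$75B, deposits −$75B.
OMO purchase (from banks) $474 billion: reserves +$474B, deposits 0.
Discount-window loan $369 billion: reserves +$369B, deposits 0.
Totals: Δreserves = +$577B, Δdeposits = −$75B.
Δrequired reserves = 12% × −$75B = −$9B.
Δexcess reserves = Δreserves − Δrequired = +$577B − (−$9B) = +$586 billion.

+$586 billion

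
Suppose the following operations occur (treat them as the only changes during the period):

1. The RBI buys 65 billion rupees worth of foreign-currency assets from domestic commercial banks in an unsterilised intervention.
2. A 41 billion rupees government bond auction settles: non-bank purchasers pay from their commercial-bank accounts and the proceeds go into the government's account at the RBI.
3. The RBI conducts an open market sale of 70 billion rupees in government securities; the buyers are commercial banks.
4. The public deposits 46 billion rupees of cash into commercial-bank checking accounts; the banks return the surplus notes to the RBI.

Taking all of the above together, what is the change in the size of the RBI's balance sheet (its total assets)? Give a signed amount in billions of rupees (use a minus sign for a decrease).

-5 billion

FX purchase 65 billion rupees: an RBI asset is acquired → +65B.
Government account inflow 41 billion rupees: only the composition of liabilities changes → 0.
OMO sale (to banks) 70 billion rupees: an RBI asset is shed → −70B.
Currency deposit 46 billion rupees: only the composition of liabilities changes → 0.
Net: 65 + 0 − 70 + 0 = -5 billion.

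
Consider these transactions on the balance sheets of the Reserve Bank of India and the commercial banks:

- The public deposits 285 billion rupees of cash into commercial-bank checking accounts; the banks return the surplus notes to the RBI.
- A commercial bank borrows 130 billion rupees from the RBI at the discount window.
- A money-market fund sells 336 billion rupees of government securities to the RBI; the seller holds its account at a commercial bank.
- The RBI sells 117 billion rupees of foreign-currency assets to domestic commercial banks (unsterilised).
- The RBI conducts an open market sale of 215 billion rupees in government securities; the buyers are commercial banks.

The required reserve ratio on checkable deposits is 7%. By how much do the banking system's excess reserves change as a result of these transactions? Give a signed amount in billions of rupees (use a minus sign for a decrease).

+375.53 billion

Currency deposit 285 billion rupees: reserves +285B, deposits +285B.
Discount-window loan 130 billion rupees: reserves +130B, deposits 0.
Asset purchase (from non-banks) 336 billion rupees: reserves +336B, deposits +336B.
FX sale 117 billion rupees: reserves −117B, deposits 0.
OMO sale (to banks) 215 billion rupees: reserves −215B, deposits 0.
Totals: Δreserves = +419B, Δdeposits = +621B.
Δrequired reserves = 7% × +621B = +43.47B.
Δexcess reserves = Δreserves − Δrequired = +419B − (+43.47B) = +375.53 billion.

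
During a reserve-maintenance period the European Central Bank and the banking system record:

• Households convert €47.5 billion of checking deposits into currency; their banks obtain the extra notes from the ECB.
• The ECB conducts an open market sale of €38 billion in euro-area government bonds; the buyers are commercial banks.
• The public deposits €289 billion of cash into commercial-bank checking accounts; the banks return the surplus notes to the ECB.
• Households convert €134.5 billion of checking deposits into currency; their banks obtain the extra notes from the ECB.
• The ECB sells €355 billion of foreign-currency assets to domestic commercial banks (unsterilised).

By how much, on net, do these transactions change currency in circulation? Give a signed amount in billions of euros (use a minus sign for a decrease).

Currency withdrawal €47.5 billion: notes leave the central bank → +€47.5B.
OMO sale (to banks) €38 billion: no currency enters or leaves circulation → 0.
Currency deposit €289 billion: notes return to the central bank → −€289B.
Currency withdrawal €134.5 billion: notes leave the central bank → +€134.5B.
FX sale €355 billion: no currency enters or leaves circulation → 0.
Net: 47.5 + 0 − 289 + 134.5 + 0 = -€107 billion.

-€107 billion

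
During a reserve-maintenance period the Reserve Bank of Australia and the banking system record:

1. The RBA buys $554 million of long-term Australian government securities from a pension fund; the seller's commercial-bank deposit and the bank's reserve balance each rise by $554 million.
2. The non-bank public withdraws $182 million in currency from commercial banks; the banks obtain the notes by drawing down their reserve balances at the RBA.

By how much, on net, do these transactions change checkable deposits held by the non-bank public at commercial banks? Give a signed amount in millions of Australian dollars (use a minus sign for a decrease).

RBA balance sheet:
  Assets:      Securities +$554M
  Liabilities: Bank reserves +$372M, Currency in circulation +$182M
Commercial banking system:
  Assets:      Reserves at CB +$372M
  Liabilities: Checkable deposits +$372M
So the change in checkable deposits held by the non-bank public at commercial banks is +$372 million.

+$372 million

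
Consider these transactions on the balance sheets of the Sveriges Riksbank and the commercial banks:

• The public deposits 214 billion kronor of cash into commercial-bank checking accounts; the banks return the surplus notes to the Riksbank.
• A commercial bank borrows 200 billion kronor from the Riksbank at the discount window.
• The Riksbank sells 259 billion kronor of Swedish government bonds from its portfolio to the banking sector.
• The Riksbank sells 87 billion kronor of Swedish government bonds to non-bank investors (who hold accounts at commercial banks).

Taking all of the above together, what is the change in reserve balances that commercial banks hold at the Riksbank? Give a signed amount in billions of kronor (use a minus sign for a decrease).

Currency deposit 214 billion kronor: returned notes are swapped for reserve credit → +214B.
Discount-window loan 200 billion kronor: the loan is credited to the bank's reserve account → +200B.
OMO sale (to banks) 259 billion kronor: the buying banks pay out of their reserve balances → −259B.
Asset sale (to non-banks) 87 billion kronor: the non-bank buyers' banks settle from reserves → −87B.
Net: 214 + 200 − 259 − 87 = +68 billion.

+68 billion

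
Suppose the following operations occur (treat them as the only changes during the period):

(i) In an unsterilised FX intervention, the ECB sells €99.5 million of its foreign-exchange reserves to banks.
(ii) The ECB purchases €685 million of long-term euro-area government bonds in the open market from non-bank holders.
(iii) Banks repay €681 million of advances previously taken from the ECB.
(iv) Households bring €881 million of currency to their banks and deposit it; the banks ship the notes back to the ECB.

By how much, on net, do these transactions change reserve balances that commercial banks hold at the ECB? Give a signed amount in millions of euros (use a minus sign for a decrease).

ECB balance sheet:
  Assets:      Securities +€685M, Loans to banks −€681M, Foreign assets −€99.5M
  Liabilities: Bank reserves +€785.5M, Currency in circulation −€881M
Commercial banking system:
  Assets:      Reserves at CB +€785.5M, Foreign assets +€99.5M
  Liabilities: Checkable deposits +€1566M, Borrowings from CB −€681M
So the change in reserve balances that commercial banks hold at the ECB is +€785.5 million.

+€785.5 million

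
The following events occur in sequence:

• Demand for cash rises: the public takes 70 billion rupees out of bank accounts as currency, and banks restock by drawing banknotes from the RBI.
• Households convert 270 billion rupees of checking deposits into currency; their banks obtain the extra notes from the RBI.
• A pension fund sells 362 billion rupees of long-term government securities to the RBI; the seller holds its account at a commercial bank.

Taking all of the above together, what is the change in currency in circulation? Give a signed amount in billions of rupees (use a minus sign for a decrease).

Currency withdrawal 70 billion rupees: notes leave the central bank → +70B.
Currency withdrawal 270 billion rupees: notes leave the central bank → +270B.
Asset purchase (from non-banks) 362 billion rupees: no currency enters or leaves circulation → 0.
Net: 70 + 270 + 0 = +340 billion.

+340 billion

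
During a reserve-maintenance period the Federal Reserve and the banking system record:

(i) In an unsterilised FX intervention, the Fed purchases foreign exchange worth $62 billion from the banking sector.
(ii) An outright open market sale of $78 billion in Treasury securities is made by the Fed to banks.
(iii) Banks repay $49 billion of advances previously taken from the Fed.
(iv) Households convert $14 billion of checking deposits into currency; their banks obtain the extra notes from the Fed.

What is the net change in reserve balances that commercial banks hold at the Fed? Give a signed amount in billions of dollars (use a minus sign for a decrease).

-$79 billion

FX purchase $62 billion: the Fed pays by crediting reserve accounts → +$62B.
OMO sale (to banks) $78 billion: the buying banks pay out of their reserve balances → −$78B.
Discount-window repayment $49 billion: repayment is debited from reserves → −$49B.
Currency withdrawal $14 billion: banks swap reserves for currency → −$14B.
Net: 62 − 78 − 49 − 14 = -$79 billion.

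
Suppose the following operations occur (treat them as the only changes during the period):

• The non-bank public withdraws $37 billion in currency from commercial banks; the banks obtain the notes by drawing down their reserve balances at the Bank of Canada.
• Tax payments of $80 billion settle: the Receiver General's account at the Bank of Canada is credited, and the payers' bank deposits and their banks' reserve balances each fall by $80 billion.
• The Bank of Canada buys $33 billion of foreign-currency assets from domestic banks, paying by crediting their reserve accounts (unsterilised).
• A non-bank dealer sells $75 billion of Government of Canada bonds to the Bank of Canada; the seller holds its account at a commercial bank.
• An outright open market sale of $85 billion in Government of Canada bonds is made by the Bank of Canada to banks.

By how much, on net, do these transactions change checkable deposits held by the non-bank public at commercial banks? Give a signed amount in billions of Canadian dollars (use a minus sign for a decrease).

-$42 billion

Bank of Canada balance sheet:
  Assets:      Securities −$10B, Foreign assets +$33B
  Liabilities: Bank reserves −$94B, Currency in circulation +$37B, Government deposits +$80B
Commercial banking system:
  Assets:      Reserves at CB −$94B, Securities +$85B, Foreign assets −$33B
  Liabilities: Checkable deposits −$42B
So the change in checkable deposits held by the non-bank public at commercial banks is -$42 billion.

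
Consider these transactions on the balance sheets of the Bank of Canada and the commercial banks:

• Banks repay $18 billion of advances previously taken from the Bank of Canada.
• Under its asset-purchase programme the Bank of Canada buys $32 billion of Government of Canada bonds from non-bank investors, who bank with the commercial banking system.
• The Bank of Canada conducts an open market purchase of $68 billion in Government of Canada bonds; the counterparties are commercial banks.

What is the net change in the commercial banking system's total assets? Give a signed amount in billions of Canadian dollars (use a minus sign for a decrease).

+$14 billion

Bank of Canada balance sheet:
  Assets:      Securities +$100B, Loans to banks −$18B
  Liabilities: Bank reserves +$82B
Commercial banking system:
  Assets:      Reserves at CB +$82B, Securities −$68B
  Liabilities: Checkable deposits +$32B, Borrowings from CB −$18B
Change in total bank assets = +$14 billion.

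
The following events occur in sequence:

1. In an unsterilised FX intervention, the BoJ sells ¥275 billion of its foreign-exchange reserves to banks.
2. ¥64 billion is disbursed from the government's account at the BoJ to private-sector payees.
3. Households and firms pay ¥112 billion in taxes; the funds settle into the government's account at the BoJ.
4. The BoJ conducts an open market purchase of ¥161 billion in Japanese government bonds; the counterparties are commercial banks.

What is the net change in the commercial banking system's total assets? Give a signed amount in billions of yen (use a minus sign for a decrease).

-¥48 billion

FX sale ¥275 billion: just an asset swap on bank balance sheets → 0.
Government spending ¥64 billion: bank balance sheets expand → +¥64B.
Government account inflow ¥112 billion: bank balance sheets shrink → −¥112B.
OMO purchase (from banks) ¥161 billion: just an asset swap on bank balance sheets → 0.
Net: 0 + 64 − 112 + 0 = -¥48 billion.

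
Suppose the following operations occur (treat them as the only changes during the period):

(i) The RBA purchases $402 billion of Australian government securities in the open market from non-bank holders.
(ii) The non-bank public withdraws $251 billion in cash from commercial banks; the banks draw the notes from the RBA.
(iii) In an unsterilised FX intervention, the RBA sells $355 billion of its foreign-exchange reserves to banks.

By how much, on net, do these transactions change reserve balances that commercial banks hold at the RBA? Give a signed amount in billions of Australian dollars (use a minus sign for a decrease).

-$204 billion

RBA balance sheet:
  Assets:      Securities +$402B, Foreign assets −$355B
  Liabilities: Bank reserves −$204B, Currency in circulation +$251B
Commercial banking system:
  Assets:      Reserves at CB −$204B, Foreign assets +$355B
  Liabilities: Checkable deposits +$151B
So the change in reserve balances that commercial banks hold at the RBA is -$204 billion.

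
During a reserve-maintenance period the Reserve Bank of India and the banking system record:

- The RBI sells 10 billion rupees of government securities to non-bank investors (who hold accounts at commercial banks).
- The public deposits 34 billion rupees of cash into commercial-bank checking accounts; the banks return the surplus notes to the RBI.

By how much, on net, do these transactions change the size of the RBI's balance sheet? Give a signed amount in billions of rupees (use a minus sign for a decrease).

RBI balance sheet:
  Assets:      Securities −10B
  Liabilities: Bank reserves +24B, Currency in circulation −34B
Commercial banking system:
  Assets:      Reserves at CB +24B
  Liabilities: Checkable deposits +24B
Change in total RBI assets = -10 billion.

-10 billion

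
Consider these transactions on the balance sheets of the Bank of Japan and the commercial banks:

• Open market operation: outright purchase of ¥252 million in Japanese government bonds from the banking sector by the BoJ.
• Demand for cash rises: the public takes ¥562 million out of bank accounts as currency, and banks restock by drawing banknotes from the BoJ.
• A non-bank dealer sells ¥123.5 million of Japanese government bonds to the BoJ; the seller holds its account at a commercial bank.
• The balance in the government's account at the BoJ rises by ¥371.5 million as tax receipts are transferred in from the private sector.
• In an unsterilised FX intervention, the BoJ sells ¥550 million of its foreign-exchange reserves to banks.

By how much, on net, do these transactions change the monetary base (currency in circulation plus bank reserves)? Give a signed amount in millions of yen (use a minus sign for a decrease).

BoJ balance sheet:
  Assets:      Securities +¥375.5M, Foreign assets −¥550M
  Liabilities: Bank reserves −¥1108M, Currency in circulation +¥562M, Government deposits +¥371.5M
Monetary base = currency + reserves: +¥562M + (−¥1108M) = -¥546 million.

-¥546 million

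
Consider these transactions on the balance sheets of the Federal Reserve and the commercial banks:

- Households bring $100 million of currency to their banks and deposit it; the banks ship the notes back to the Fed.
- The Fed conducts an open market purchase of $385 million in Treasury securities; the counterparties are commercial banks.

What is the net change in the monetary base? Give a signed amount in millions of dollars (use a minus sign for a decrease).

+$385 million

Currency deposit $100 million: just a shift between currency and reserves — both are base money → 0.
OMO purchase (from banks) $385 million: Fed balance sheet expands → +$385M.
Net: 0 + 385 = +$385 million.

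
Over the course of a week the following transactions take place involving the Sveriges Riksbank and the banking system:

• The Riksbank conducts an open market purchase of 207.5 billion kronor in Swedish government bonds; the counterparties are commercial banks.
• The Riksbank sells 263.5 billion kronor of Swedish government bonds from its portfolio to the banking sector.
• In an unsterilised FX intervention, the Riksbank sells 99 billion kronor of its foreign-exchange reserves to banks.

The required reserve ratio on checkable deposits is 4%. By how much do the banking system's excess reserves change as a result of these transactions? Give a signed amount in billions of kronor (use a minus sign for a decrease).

-155 billion

OMO purchase (from banks) 207.5 billion kronor: reserves +207.5B, deposits 0.
OMO sale (to banks) 263.5 billion kronor: reserves −263.5B, deposits 0.
FX sale 99 billion kronor: reserves −99B, deposits 0.
Totals: Δreserves = −155B, Δdeposits = 0.
Δrequired reserves = 4% × 0 = 0.
Δexcess reserves = Δreserves − Δrequired = −155B − (0) = -155 billion.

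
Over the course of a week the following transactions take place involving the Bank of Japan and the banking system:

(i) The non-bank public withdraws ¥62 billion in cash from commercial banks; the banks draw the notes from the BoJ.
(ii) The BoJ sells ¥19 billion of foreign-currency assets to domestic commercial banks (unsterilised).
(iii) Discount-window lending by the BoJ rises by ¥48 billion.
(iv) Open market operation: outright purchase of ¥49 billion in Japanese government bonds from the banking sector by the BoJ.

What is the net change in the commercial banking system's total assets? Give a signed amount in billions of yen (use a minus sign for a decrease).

Currency withdrawal ¥62 billion: bank balance sheets shrink → −¥62B.
FX sale ¥19 billion: just an asset swap on bank balance sheets → 0.
Discount-window loan ¥48 billion: bank balance sheets expand → +¥48B.
OMO purchase (from banks) ¥49 billion: just an asset swap on bank balance sheets → 0.
Net: −62 + 0 + 48 + 0 = -¥14 billion.

-¥14 billion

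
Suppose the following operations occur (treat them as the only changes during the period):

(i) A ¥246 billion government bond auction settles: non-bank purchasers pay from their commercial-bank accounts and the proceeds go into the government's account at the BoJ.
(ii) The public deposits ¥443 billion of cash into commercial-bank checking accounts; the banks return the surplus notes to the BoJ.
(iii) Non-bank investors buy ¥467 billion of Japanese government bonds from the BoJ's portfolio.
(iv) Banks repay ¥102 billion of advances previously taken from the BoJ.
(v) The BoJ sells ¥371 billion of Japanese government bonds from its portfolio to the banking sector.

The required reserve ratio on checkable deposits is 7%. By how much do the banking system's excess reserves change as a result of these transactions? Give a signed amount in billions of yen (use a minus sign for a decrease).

Government account inflow ¥246 billion: reserves −¥246B, deposits −¥246B.
Currency deposit ¥443 billion: reserves +¥443B, deposits +¥443B.
Asset sale (to non-banks) ¥467 billion: reserves −¥467B, deposits −¥467B.
Discount-window repayment ¥102 billion: reserves −¥102B, deposits 0.
OMO sale (to banks) ¥371 billion: reserves −¥371B, deposits 0.
Totals: Δreserves = −¥743B, Δdeposits = −¥270B.
Δrequired reserves = 7% × −¥270B = −¥18.9B.
Δexcess reserves = Δreserves − Δrequired = −¥743B − (−¥18.9B) = -¥724.1 billion.

-¥724.1 billion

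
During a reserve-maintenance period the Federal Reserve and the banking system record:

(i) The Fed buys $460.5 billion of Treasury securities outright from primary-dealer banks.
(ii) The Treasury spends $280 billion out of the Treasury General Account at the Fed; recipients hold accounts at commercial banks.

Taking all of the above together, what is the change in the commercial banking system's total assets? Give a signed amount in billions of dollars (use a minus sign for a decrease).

Fed balance sheet:
  Assets:      Securities +$460.5B
  Liabilities: Bank reserves +$740.5B, Government deposits −$280B
Commercial banking system:
  Assets:      Reserves at CB +$740.5B, Securities −$460.5B
  Liabilities: Checkable deposits +$280B
Change in total bank assets = +$280 billion.

+$280 billion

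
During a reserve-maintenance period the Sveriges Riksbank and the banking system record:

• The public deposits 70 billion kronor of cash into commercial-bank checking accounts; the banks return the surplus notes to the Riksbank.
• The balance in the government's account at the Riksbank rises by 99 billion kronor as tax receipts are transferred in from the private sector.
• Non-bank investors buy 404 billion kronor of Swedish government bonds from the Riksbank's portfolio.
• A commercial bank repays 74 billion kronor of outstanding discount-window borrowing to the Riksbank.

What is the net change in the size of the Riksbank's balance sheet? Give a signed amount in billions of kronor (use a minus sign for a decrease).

-478 billion

Riksbank balance sheet:
  Assets:      Securities −404B, Loans to banks −74B
  Liabilities: Bank reserves −507B, Currency in circulation −70B, Government deposits +99B
Commercial banking system:
  Assets:      Reserves at CB −507B
  Liabilities: Checkable deposits −433B, Borrowings from CB −74B
Change in total Riksbank assets = -478 billion.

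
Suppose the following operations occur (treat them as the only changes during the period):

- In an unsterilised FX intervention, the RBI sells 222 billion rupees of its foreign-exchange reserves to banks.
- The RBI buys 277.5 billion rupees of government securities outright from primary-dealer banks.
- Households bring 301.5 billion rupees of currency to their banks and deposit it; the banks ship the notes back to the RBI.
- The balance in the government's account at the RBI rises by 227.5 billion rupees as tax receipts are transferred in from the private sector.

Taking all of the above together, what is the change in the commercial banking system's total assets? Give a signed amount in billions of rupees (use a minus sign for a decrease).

FX sale 222 billion rupees: just an asset swap on bank balance sheets → 0.
OMO purchase (from banks) 277.5 billion rupees: just an asset swap on bank balance sheets → 0.
Currency deposit 301.5 billion rupees: bank balance sheets expand → +301.5B.
Government account inflow 227.5 billion rupees: bank balance sheets shrink → −227.5B.
Net: 0 + 0 + 301.5 − 227.5 = +74 billion.

+74 billion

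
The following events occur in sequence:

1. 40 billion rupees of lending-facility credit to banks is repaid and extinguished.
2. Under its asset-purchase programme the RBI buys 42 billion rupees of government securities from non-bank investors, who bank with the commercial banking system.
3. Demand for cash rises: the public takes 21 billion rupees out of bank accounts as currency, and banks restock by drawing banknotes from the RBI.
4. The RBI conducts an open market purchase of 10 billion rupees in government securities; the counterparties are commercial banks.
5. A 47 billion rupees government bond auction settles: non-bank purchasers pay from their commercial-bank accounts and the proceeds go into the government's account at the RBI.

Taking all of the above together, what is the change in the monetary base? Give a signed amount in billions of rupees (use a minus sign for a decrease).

-35 billion

Discount-window repayment 40 billion rupees: RBI balance sheet contracts → −40B.
Asset purchase (from non-banks) 42 billion rupees: RBI balance sheet expands → +42B.
Currency withdrawal 21 billion rupees: just a shift between currency and reserves — both are base money → 0.
OMO purchase (from banks) 10 billion rupees: RBI balance sheet expands → +10B.
Government account inflow 47 billion rupees: reserves shift to a non-base liability → −47B.
Net: −40 + 42 + 0 + 10 − 47 = -35 billion.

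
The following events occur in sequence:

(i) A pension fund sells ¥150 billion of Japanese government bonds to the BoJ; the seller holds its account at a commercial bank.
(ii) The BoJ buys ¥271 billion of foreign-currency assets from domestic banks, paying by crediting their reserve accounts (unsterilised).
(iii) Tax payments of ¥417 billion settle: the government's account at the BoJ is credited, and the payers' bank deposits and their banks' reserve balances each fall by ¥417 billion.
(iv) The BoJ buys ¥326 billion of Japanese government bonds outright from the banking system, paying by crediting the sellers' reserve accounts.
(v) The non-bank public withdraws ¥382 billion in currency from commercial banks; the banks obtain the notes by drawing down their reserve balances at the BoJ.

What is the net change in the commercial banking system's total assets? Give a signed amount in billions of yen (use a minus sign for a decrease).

-¥649 billion

Asset purchase (from non-banks) ¥150 billion: bank balance sheets expand → +¥150B.
FX purchase ¥271 billion: just an asset swap on bank balance sheets → 0.
Government account inflow ¥417 billion: bank balance sheets shrink → −¥417B.
OMO purchase (from banks) ¥326 billion: just an asset swap on bank balance sheets → 0.
Currency withdrawal ¥382 billion: bank balance sheets shrink → −¥382B.
Net: 150 + 0 − 417 + 0 − 382 = -¥649 billion.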